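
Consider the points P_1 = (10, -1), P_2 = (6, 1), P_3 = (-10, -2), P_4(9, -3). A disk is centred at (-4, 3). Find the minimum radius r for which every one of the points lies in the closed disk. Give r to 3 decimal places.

14.560

The required radius is the distance from (-4, 3) to the farthest point.
Squared distances: 212, 104, 61, 205.
Maximum is 212, attained at P_1.
r = √212 ≈ 14.560.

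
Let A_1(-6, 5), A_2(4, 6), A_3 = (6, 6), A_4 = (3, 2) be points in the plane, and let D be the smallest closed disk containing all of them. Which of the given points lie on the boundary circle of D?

A_1, A_3

By Welzl's lemma the MEC is supported by two points (diametrically opposite) or three points (on a circumcircle).
The farthest pair is A_1–A_3 with squared distance 145. The circle on this segment as diameter has centre (0, 5.5) and r² = 145/4 = 36.25.
Check A_2: distance² to centre = 16.25 ≤ 36.25, so it lies inside.
All remaining points lie in this disk, and no smaller disk contains both endpoints, so this is the minimum enclosing circle.
The points at distance exactly r from the centre are A_1, A_3 — 2 points.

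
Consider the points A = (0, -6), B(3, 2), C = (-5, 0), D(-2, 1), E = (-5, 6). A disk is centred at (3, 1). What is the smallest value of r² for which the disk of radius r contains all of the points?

89

The required radius is the distance from (3, 1) to the farthest point.
Squared distances: 58, 1, 65, 25, 89.
Maximum is 89, attained at E.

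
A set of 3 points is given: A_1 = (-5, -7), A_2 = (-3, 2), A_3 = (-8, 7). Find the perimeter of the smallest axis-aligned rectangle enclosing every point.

Width = max x − min x = -3 − (-8) = 5.
Height = max y − min y = 7 − (-7) = 14.
Perimeter = 2(5 + 14) = 38.

38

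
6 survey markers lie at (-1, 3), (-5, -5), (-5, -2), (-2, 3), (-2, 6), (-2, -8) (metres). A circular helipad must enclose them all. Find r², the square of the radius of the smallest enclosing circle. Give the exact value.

The farthest pair is (-2, 6)–(-2, -8) with squared distance 196. The circle on this segment as diameter has centre (-2, -1) and r² = 196/4 = 49.
Check (-1, 3): distance² to centre = 17 ≤ 49, so it lies inside.
All remaining points lie in this disk, and no smaller disk contains both endpoints, so this is the minimum enclosing circle.

49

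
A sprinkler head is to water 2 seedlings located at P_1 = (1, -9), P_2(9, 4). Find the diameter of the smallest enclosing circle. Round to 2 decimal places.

15.26

The smallest circle enclosing two points has them as diameter endpoints.
Centre = midpoint = (5, -2.5); r² = |P_1P_2|²/4 = 233/4 = 58.25.
Diameter = 2r = 2√(58.25) ≈ 15.26.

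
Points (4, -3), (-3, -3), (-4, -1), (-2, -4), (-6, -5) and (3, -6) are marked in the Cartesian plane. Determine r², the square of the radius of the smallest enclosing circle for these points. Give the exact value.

By Welzl's lemma the MEC is supported by two points (diametrically opposite) or three points (on a circumcircle).
The farthest pair is (4, -3)–(-6, -5) with squared distance 104. The circle on this segment as diameter has centre (-1, -4) and r² = 104/4 = 26.
Check (-3, -3): distance² to centre = 5 ≤ 26, so it lies inside.
All remaining points lie in this disk, and no smaller disk contains both endpoints, so this is the minimum enclosing circle.

26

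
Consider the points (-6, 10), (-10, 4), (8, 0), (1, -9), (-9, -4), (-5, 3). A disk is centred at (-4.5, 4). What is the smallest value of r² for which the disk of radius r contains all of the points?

199.25

The required radius is the distance from (-4.5, 4) to the farthest point.
Squared distances: 38.25, 30.25, 172.25, 199.25, 84.25, 1.25.
Maximum is 199.25, attained at (1, -9).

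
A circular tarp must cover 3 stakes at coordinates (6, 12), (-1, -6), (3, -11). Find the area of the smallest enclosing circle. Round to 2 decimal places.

Call the three points A, B, C in the order given.
Side lengths²: AB² = 373, AC² = 538, BC² = 41.
Since AC² = 538 ≥ 373 + 41 = 414, the angle opposite AC is not acute, so the smallest enclosing circle has AC as diameter.
Centre = midpoint of AC = (4.5, 0.5), r² = 538/4 = 134.5.
Area = π·r² = π·134.5 ≈ 422.54.

422.54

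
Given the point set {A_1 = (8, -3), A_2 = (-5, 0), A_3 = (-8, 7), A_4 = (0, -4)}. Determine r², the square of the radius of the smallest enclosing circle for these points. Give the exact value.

A smallest enclosing disk is always determined by at most three of the input points on its boundary.
The farthest pair is A_1–A_3 with squared distance 356. The circle on this segment as diameter has centre (0, 2) and r² = 356/4 = 89.
Check A_2: distance² to centre = 29 ≤ 89, so it lies inside.
All remaining points lie in this disk, and no smaller disk contains both endpoints, so this is the minimum enclosing circle.

89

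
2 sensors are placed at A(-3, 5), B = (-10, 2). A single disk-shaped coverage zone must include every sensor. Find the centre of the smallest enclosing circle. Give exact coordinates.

(-6.5, 3.5)

The smallest circle enclosing two points has them as diameter endpoints.
Centre = midpoint = (-6.5, 3.5); r² = |AB|²/4 = 58/4 = 14.5.
Centre = (-6.5, 3.5).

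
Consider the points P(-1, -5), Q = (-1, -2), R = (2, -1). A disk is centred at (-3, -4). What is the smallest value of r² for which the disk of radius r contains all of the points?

34

The required radius is the distance from (-3, -4) to the farthest point.
Squared distances: 5, 8, 34.
Maximum is 34, attained at R.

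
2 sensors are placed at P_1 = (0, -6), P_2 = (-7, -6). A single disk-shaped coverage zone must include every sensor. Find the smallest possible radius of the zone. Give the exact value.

The smallest circle enclosing two points has them as diameter endpoints.
Centre = midpoint = (-3.5, -6); r² = |P_1P_2|²/4 = 49/4 = 12.25.
r = √(12.25) = 3.5.

3.5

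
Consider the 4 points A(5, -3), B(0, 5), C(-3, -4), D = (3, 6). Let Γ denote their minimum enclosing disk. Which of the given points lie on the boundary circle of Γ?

The minimum enclosing circle is determined by three boundary points: A, C, D.
Their circumcentre is (35/74, 53/74) with r² = 93925/2738.
The farthest remaining point B is at distance² 50857/2738 ≤ 93925/2738.
The points at distance exactly r from the centre are A, C, D — 3 points.

A, C, D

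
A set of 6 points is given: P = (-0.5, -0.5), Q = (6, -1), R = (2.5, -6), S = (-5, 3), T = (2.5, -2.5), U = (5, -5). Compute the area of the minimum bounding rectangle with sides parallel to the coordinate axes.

99

x ranges over [-5, 6], width 11.
y ranges over [-6, 3], height 9.
Area = 11 × 9 = 99.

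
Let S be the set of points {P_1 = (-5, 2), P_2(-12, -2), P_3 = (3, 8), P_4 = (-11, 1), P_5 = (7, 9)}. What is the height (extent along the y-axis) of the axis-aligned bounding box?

11

max y = 9, min y = -2, so height = 11.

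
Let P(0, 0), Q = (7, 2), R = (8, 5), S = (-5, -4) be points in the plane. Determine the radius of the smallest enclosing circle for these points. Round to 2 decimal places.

7.91

A smallest enclosing disk is always determined by at most three of the input points on its boundary.
The farthest pair is R–S with squared distance 250. The circle on this segment as diameter has centre (1.5, 0.5) and r² = 250/4 = 62.5.
Check P: distance² to centre = 2.5 ≤ 62.5, so it lies inside.
All remaining points lie in this disk, and no smaller disk contains both endpoints, so this is the minimum enclosing circle.
r = √(62.5) ≈ 7.91.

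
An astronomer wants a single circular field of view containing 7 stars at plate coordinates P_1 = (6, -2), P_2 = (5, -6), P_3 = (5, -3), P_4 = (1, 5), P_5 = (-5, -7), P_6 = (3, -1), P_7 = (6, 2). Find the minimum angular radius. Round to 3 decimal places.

7.127

By Welzl's lemma the MEC is supported by two points (diametrically opposite) or three points (on a circumcircle).
The minimum enclosing circle is determined by three boundary points: P_4, P_5, P_7.
Their circumcentre is (2/13, -27/13) with r² = 8585/169.
The farthest remaining point P_2 is at distance² 6570/169 ≤ 8585/169.
r = √(8585/169) ≈ 7.127.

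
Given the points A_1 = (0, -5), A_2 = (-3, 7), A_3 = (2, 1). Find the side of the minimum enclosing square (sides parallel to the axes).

12

The bounding box has width 5 and height 12.
An axis-aligned square enclosing the set must have side ≥ max(width, height).
So the minimum side is max(5, 12) = 12.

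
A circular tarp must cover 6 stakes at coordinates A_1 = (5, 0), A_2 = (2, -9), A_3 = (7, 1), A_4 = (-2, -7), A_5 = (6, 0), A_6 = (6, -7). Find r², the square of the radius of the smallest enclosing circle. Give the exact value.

The minimum enclosing circle of a finite set is fixed by two of the points (as a diameter) or three (as a circumcircle).
The farthest pair is A_3–A_4 with squared distance 145. The circle on this segment as diameter has centre (2.5, -3) and r² = 145/4 = 36.25.
Check A_1: distance² to centre = 15.25 ≤ 36.25, so it lies inside.
All remaining points lie in this disk, and no smaller disk contains both endpoints, so this is the minimum enclosing circle.

36.25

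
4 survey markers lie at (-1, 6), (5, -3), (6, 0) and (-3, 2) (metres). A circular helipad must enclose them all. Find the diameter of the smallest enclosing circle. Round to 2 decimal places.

By Welzl's lemma the MEC is supported by two points (diametrically opposite) or three points (on a circumcircle).
The farthest pair is (-1, 6)–(5, -3) with squared distance 117. The circle on this segment as diameter has centre (2, 1.5) and r² = 117/4 = 29.25.
Check (6, 0): distance² to centre = 18.25 ≤ 29.25, so it lies inside.
All remaining points lie in this disk, and no smaller disk contains both endpoints, so this is the minimum enclosing circle.
Diameter = 2r = 2√(29.25) ≈ 10.82.

10.82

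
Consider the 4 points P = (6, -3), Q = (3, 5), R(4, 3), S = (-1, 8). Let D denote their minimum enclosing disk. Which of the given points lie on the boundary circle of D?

By Welzl's lemma the MEC is supported by two points (diametrically opposite) or three points (on a circumcircle).
The farthest pair is P–S with squared distance 170. The circle on this segment as diameter has centre (2.5, 2.5) and r² = 170/4 = 42.5.
Check Q: distance² to centre = 6.5 ≤ 42.5, so it lies inside.
All remaining points lie in this disk, and no smaller disk contains both endpoints, so this is the minimum enclosing circle.
The points at distance exactly r from the centre are P, S — 2 points.

P, S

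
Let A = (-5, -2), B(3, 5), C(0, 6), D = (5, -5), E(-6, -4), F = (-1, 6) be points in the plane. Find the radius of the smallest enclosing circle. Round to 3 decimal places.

A smallest enclosing disk is always determined by at most three of the input points on its boundary.
The minimum enclosing circle is determined by three boundary points: D, E, F.
Their circumcentre is (-7/46, -31/46) with r² = 47885/1058.
The farthest remaining point C is at distance² 47149/1058 ≤ 47885/1058.
r = √(47885/1058) ≈ 6.728.

6.728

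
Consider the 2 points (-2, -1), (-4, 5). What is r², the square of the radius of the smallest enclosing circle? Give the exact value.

10

The smallest circle enclosing two points has them as diameter endpoints.
Centre = midpoint = (-3, 2); r² = |(-2, -1)−(-4, 5)|²/4 = 40/4 = 10.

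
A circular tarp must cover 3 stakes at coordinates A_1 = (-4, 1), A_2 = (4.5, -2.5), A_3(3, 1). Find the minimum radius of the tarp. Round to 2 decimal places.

Side lengths²: A_1A_2² = 84.5, A_1A_3² = 49, A_2A_3² = 14.5.
Since A_1A_2² = 84.5 ≥ 49 + 14.5 = 63.5, the angle opposite A_1A_2 is not acute, so the smallest enclosing circle has A_1A_2 as diameter.
Centre = midpoint of A_1A_2 = (0.25, -0.75), r² = 84.5/4 = 21.125.
r = √(21.125) ≈ 4.60.

4.60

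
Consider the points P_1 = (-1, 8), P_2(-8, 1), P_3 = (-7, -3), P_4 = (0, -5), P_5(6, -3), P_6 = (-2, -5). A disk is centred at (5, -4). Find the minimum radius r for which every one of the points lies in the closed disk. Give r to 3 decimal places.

The required radius is the distance from (5, -4) to the farthest point.
Squared distances: 180, 194, 145, 26, 2, 50.
Maximum is 194, attained at P_2.
r = √194 ≈ 13.928.

13.928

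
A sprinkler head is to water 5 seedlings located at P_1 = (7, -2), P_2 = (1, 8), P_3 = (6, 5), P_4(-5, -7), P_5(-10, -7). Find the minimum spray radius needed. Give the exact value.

A smallest enclosing disk is always determined by at most three of the input points on its boundary.
The farthest pair is P_3–P_5 with squared distance 400. The circle on this segment as diameter has centre (-2, -1) and r² = 400/4 = 100.
Check P_1: distance² to centre = 82 ≤ 100, so it lies inside.
All remaining points lie in this disk, and no smaller disk contains both endpoints, so this is the minimum enclosing circle.
r = √100 = 10.

10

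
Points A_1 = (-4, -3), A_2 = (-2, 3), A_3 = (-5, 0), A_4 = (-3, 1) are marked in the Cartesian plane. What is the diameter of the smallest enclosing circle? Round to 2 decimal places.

A smallest enclosing disk is always determined by at most three of the input points on its boundary.
The farthest pair is A_1–A_2 with squared distance 40. The circle on this segment as diameter has centre (-3, 0) and r² = 40/4 = 10.
Check A_3: distance² to centre = 4 ≤ 10, so it lies inside.
All remaining points lie in this disk, and no smaller disk contains both endpoints, so this is the minimum enclosing circle.
Diameter = 2r = 2√10 ≈ 6.32.

6.32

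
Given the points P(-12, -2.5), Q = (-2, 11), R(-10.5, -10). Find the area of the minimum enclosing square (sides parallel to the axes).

The bounding box has width 10 and height 21.
An axis-aligned square enclosing the set must have side ≥ max(width, height).
So the minimum side is max(10, 21) = 21.
Area = 21² = 441.

441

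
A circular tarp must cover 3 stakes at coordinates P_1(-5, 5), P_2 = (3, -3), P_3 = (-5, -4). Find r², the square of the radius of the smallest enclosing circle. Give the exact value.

32.5

Side lengths²: P_1P_2² = 128, P_1P_3² = 81, P_2P_3² = 65.
Since P_1P_2² = 128 < 81 + 65 = 146, the triangle is acute, so the smallest enclosing circle is the circumcircle.
Circumcentre = (-1.5, 0.5), r² = 32.5.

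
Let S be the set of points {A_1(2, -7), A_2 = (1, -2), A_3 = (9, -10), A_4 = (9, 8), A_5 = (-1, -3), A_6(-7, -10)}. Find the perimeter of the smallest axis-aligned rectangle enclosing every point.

Width = max x − min x = 9 − (-7) = 16.
Height = max y − min y = 8 − (-10) = 18.
Perimeter = 2(16 + 18) = 68.

68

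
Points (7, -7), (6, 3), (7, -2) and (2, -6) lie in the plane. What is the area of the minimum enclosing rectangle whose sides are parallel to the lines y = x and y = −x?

In coordinates u = x + y, v = x − y the rectangle is axis-aligned; the map (x,y)→(u,v) scales areas by 2.
u-values: 0, 9, 5, -4; range = 9 − (-4) = 13.
v-values: 14, 3, 9, 8; range = 14 − 3 = 11.
Area = (13 × 11) / 2 = 71.5.

71.5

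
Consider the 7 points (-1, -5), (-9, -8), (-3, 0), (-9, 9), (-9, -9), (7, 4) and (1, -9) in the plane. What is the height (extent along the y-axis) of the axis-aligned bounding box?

18

max y = 9, min y = -9, so height = 18.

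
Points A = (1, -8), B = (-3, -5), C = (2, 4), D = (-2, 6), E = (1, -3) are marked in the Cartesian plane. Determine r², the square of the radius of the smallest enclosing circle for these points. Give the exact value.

51.25

The farthest pair is A–D with squared distance 205. The circle on this segment as diameter has centre (-0.5, -1) and r² = 205/4 = 51.25.
Check B: distance² to centre = 22.25 ≤ 51.25, so it lies inside.
All remaining points lie in this disk, and no smaller disk contains both endpoints, so this is the minimum enclosing circle.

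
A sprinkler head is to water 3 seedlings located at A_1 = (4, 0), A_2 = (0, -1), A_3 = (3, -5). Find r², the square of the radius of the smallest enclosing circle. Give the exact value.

5525/722

Side lengths²: A_1A_2² = 17, A_1A_3² = 26, A_2A_3² = 25.
Since A_1A_3² = 26 < 25 + 17 = 42, the triangle is acute, so the smallest enclosing circle is the circumcircle.
Circumcentre = (93/38, -87/38), r² = 5525/722.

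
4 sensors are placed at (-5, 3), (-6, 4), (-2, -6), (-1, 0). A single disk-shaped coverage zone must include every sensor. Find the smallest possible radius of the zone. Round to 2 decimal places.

The minimum enclosing circle of a finite set is fixed by two of the points (as a diameter) or three (as a circumcircle).
The farthest pair is (-6, 4)–(-2, -6) with squared distance 116. The circle on this segment as diameter has centre (-4, -1) and r² = 116/4 = 29.
Check (-5, 3): distance² to centre = 17 ≤ 29, so it lies inside.
All remaining points lie in this disk, and no smaller disk contains both endpoints, so this is the minimum enclosing circle.
r = √29 ≈ 5.39.

5.39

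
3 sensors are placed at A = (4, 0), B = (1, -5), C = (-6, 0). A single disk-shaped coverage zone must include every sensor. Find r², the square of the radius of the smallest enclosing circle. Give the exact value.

25.16

Side lengths²: AB² = 34, AC² = 100, BC² = 74.
Since AC² = 100 < 74 + 34 = 108, the triangle is acute, so the smallest enclosing circle is the circumcircle.
Circumcentre = (-1, -0.4), r² = 25.16.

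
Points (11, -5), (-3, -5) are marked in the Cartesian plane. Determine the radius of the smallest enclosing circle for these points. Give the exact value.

The smallest circle enclosing two points has them as diameter endpoints.
Centre = midpoint = (4, -5); r² = |(11, -5)−(-3, -5)|²/4 = 196/4 = 49.
r = √49 = 7.

7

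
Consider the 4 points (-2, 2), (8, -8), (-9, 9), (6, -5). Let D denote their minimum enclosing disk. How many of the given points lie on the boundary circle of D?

The minimum enclosing circle of a finite set is fixed by two of the points (as a diameter) or three (as a circumcircle).
The farthest pair is (8, -8)–(-9, 9) with squared distance 578. The circle on this segment as diameter has centre (-0.5, 0.5) and r² = 578/4 = 144.5.
Check (-2, 2): distance² to centre = 4.5 ≤ 144.5, so it lies inside.
All remaining points lie in this disk, and no smaller disk contains both endpoints, so this is the minimum enclosing circle.
The points at distance exactly r from the centre are (8, -8), (-9, 9) — 2 points.

2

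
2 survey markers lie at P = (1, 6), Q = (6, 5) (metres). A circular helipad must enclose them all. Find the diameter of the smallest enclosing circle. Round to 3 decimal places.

5.099

The smallest circle enclosing two points has them as diameter endpoints.
Centre = midpoint = (3.5, 5.5); r² = |PQ|²/4 = 26/4 = 6.5.
Diameter = 2r = 2√(6.5) ≈ 5.099.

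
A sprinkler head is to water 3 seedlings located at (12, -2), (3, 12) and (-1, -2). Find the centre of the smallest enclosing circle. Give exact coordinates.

(5.5, 26/7)

Call the three points A, B, C in the order given.
Side lengths²: AB² = 277, AC² = 169, BC² = 212.
Since AB² = 277 < 212 + 169 = 381, the triangle is acute, so the smallest enclosing circle is the circumcircle.
Circumcentre = (5.5, 26/7), r² = 14681/196.
Centre = (5.5, 26/7).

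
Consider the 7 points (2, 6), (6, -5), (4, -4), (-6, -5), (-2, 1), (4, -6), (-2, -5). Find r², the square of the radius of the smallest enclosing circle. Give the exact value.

A smallest enclosing disk is always determined by at most three of the input points on its boundary.
The minimum enclosing circle is determined by three boundary points: (2, 6), (6, -5), (-6, -5).
Their circumcentre is (0, -21/22) with r² = 25345/484.
The farthest remaining point (4, -6) is at distance² 20065/484 ≤ 25345/484.

25345/484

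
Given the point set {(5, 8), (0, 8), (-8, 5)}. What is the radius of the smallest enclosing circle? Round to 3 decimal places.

6.671

Call the three points A, B, C in the order given.
Side lengths²: AB² = 25, AC² = 178, BC² = 73.
Since AC² = 178 ≥ 73 + 25 = 98, the angle opposite AC is not acute, so the smallest enclosing circle has AC as diameter.
Centre = midpoint of AC = (-1.5, 6.5), r² = 178/4 = 44.5.
r = √(44.5) ≈ 6.671.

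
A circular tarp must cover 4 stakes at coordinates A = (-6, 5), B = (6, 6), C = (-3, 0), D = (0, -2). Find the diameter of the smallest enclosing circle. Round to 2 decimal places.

12.34

By Welzl's lemma the MEC is supported by two points (diametrically opposite) or three points (on a circumcircle).
The minimum enclosing circle is determined by three boundary points: A, B, D.
Their circumcentre is (1/9, 25/6) with r² = 12325/324.
The farthest remaining point C is at distance² 8761/324 ≤ 12325/324.
Diameter = 2r = 2√(12325/324) ≈ 12.34.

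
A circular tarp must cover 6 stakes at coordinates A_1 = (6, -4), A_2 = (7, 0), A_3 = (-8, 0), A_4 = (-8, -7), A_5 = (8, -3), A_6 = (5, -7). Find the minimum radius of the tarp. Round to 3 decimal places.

8.390

The minimum enclosing circle is determined by three boundary points: A_3, A_4, A_5.
Their circumcentre is (-0.375, -3.5) with r² = 70.390625.
The farthest remaining point A_2 is at distance² 66.640625 ≤ 70.390625.
r = √(70.390625) ≈ 8.390.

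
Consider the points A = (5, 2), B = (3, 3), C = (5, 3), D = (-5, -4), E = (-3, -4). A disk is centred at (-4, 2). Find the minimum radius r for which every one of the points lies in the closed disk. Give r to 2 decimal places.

9.06

The required radius is the distance from (-4, 2) to the farthest point.
Squared distances: 81, 50, 82, 37, 37.
Maximum is 82, attained at C.
r = √82 ≈ 9.06.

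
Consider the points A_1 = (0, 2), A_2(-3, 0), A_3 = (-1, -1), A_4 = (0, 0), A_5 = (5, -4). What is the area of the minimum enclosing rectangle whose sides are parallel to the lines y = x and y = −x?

In coordinates u = x + y, v = x − y the rectangle is axis-aligned; the map (x,y)→(u,v) scales areas by 2.
u-values: 2, -3, -2, 0, 1; range = 2 − (-3) = 5.
v-values: -2, -3, 0, 0, 9; range = 9 − (-3) = 12.
Area = (5 × 12) / 2 = 30.

30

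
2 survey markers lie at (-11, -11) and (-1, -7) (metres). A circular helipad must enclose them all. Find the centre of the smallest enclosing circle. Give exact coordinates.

(-6, -9)

The smallest circle enclosing two points has them as diameter endpoints.
Centre = midpoint = (-6, -9); r² = |(-11, -11)−(-1, -7)|²/4 = 116/4 = 29.
Centre = (-6, -9).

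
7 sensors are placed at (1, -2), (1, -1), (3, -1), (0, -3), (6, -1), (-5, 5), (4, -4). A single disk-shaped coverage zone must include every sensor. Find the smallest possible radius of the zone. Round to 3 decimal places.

6.389

By Welzl's lemma the MEC is supported by two points (diametrically opposite) or three points (on a circumcircle).
The minimum enclosing circle is determined by three boundary points: (6, -1), (-5, 5), (4, -4).
Their circumcentre is (-0.1, 0.9) with r² = 40.82.
The farthest remaining point (0, -3) is at distance² 15.22 ≤ 40.82.
r = √(40.82) ≈ 6.389.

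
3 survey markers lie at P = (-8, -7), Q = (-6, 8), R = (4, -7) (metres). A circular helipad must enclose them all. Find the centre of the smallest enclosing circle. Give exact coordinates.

(-2, -1/6)

Side lengths²: PQ² = 229, PR² = 144, QR² = 325.
Since QR² = 325 < 229 + 144 = 373, the triangle is acute, so the smallest enclosing circle is the circumcircle.
Circumcentre = (-2, -1/6), r² = 2977/36.
Centre = (-2, -1/6).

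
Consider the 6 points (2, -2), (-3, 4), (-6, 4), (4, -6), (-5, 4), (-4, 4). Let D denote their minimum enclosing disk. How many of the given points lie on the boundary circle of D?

A smallest enclosing disk is always determined by at most three of the input points on its boundary.
The farthest pair is (-6, 4)–(4, -6) with squared distance 200. The circle on this segment as diameter has centre (-1, -1) and r² = 200/4 = 50.
Check (2, -2): distance² to centre = 10 ≤ 50, so it lies inside.
All remaining points lie in this disk, and no smaller disk contains both endpoints, so this is the minimum enclosing circle.
The points at distance exactly r from the centre are (-6, 4), (4, -6) — 2 points.

2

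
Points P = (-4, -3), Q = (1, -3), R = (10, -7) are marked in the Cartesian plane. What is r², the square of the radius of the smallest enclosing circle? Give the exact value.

53

Side lengths²: PQ² = 25, PR² = 212, QR² = 97.
Since PR² = 212 ≥ 97 + 25 = 122, the angle opposite PR is not acute, so the smallest enclosing circle has PR as diameter.
Centre = midpoint of PR = (3, -5), r² = 212/4 = 53.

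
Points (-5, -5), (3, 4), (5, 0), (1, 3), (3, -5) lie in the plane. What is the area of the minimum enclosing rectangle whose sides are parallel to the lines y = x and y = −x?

In coordinates u = x + y, v = x − y the rectangle is axis-aligned; the map (x,y)→(u,v) scales areas by 2.
u-values: -10, 7, 5, 4, -2; range = 7 − (-10) = 17.
v-values: 0, -1, 5, -2, 8; range = 8 − (-2) = 10.
Area = (17 × 10) / 2 = 85.

85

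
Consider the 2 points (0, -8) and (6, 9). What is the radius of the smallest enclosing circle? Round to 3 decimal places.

9.014

The smallest circle enclosing two points has them as diameter endpoints.
Centre = midpoint = (3, 0.5); r² = |(0, -8)−(6, 9)|²/4 = 325/4 = 81.25.
r = √(81.25) ≈ 9.014.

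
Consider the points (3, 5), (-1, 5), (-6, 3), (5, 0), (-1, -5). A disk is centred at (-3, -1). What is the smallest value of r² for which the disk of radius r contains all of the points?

The required radius is the distance from (-3, -1) to the farthest point.
Squared distances: 72, 40, 25, 65, 20.
Maximum is 72, attained at (3, 5).

72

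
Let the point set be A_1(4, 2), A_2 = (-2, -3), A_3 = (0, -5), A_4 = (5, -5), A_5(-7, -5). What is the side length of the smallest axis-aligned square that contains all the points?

12

The bounding box has width 12 and height 7.
An axis-aligned square enclosing the set must have side ≥ max(width, height).
So the minimum side is max(12, 7) = 12.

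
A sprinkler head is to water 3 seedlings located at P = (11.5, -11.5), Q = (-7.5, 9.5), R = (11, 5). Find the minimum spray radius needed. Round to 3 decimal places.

Side lengths²: PQ² = 802, PR² = 272.5, QR² = 362.5.
Since PQ² = 802 ≥ 362.5 + 272.5 = 635, the angle opposite PQ is not acute, so the smallest enclosing circle has PQ as diameter.
Centre = midpoint of PQ = (2, -1), r² = 802/4 = 200.5.
r = √(200.5) ≈ 14.160.

14.160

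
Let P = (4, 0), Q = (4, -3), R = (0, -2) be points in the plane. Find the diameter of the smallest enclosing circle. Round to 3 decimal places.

4.610

Side lengths²: PQ² = 9, PR² = 20, QR² = 17.
Since PR² = 20 < 17 + 9 = 26, the triangle is acute, so the smallest enclosing circle is the circumcircle.
Circumcentre = (2.25, -1.5), r² = 5.3125.
Diameter = 2r = 2√(5.3125) ≈ 4.610.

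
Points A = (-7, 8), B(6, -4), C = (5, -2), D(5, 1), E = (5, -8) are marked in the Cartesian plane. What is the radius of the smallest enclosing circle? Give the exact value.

The farthest pair is A–E with squared distance 400. The circle on this segment as diameter has centre (-1, 0) and r² = 400/4 = 100.
Check B: distance² to centre = 65 ≤ 100, so it lies inside.
All remaining points lie in this disk, and no smaller disk contains both endpoints, so this is the minimum enclosing circle.
r = √100 = 10.

10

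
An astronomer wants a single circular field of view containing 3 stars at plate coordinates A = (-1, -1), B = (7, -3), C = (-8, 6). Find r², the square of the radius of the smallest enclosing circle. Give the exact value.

Side lengths²: AB² = 68, AC² = 98, BC² = 306.
Since BC² = 306 ≥ 98 + 68 = 166, the angle opposite BC is not acute, so the smallest enclosing circle has BC as diameter.
Centre = midpoint of BC = (-0.5, 1.5), r² = 306/4 = 76.5.

76.5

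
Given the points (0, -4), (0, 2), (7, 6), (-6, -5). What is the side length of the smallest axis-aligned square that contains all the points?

13

The bounding box has width 13 and height 11.
An axis-aligned square enclosing the set must have side ≥ max(width, height).
So the minimum side is max(13, 11) = 13.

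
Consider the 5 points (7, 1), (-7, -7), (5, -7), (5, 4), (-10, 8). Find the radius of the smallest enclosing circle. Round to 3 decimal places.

10.607

The minimum enclosing circle of a finite set is fixed by two of the points (as a diameter) or three (as a circumcircle).
The farthest pair is (5, -7)–(-10, 8) with squared distance 450. The circle on this segment as diameter has centre (-2.5, 0.5) and r² = 450/4 = 112.5.
Check (7, 1): distance² to centre = 90.5 ≤ 112.5, so it lies inside.
All remaining points lie in this disk, and no smaller disk contains both endpoints, so this is the minimum enclosing circle.
r = √(112.5) ≈ 10.607.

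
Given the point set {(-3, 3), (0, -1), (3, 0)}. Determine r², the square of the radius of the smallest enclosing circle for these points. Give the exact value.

11.25

Call the three points A, B, C in the order given.
Side lengths²: AB² = 25, AC² = 45, BC² = 10.
Since AC² = 45 ≥ 25 + 10 = 35, the angle opposite AC is not acute, so the smallest enclosing circle has AC as diameter.
Centre = midpoint of AC = (0, 1.5), r² = 45/4 = 11.25.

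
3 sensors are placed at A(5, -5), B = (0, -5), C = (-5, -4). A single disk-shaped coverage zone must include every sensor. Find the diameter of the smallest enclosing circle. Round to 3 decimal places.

Side lengths²: AB² = 25, AC² = 101, BC² = 26.
Since AC² = 101 ≥ 26 + 25 = 51, the angle opposite AC is not acute, so the smallest enclosing circle has AC as diameter.
Centre = midpoint of AC = (0, -4.5), r² = 101/4 = 25.25.
Diameter = 2r = 2√(25.25) ≈ 10.050.

10.050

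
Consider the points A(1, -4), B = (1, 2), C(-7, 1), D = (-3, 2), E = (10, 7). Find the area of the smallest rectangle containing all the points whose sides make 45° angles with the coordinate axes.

149.5

In coordinates u = x + y, v = x − y the rectangle is axis-aligned; the map (x,y)→(u,v) scales areas by 2.
u-values: -3, 3, -6, -1, 17; range = 17 − (-6) = 23.
v-values: 5, -1, -8, -5, 3; range = 5 − (-8) = 13.
Area = (23 × 13) / 2 = 149.5.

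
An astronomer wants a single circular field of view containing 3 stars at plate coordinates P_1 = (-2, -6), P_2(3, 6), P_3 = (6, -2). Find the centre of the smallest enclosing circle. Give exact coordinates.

(0.5, 0)

Side lengths²: P_1P_2² = 169, P_1P_3² = 80, P_2P_3² = 73.
Since P_1P_2² = 169 ≥ 80 + 73 = 153, the angle opposite P_1P_2 is not acute, so the smallest enclosing circle has P_1P_2 as diameter.
Centre = midpoint of P_1P_2 = (0.5, 0), r² = 169/4 = 42.25.
Centre = (0.5, 0).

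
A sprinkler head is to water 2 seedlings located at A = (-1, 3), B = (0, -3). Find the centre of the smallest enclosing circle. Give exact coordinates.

(-0.5, 0)

The smallest circle enclosing two points has them as diameter endpoints.
Centre = midpoint = (-0.5, 0); r² = |AB|²/4 = 37/4 = 9.25.
Centre = (-0.5, 0).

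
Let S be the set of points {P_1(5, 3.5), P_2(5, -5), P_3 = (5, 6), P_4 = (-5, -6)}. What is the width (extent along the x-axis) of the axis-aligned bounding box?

10

max x = 5, min x = -5, so width = 10.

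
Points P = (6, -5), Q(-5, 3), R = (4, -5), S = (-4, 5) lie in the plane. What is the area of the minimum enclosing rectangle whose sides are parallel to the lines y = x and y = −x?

30

In coordinates u = x + y, v = x − y the rectangle is axis-aligned; the map (x,y)→(u,v) scales areas by 2.
u-values: 1, -2, -1, 1; range = 1 − (-2) = 3.
v-values: 11, -8, 9, -9; range = 11 − (-9) = 20.
Area = (3 × 20) / 2 = 30.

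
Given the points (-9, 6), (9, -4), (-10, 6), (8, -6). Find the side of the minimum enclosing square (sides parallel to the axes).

19

The bounding box has width 19 and height 12.
An axis-aligned square enclosing the set must have side ≥ max(width, height).
So the minimum side is max(19, 12) = 19.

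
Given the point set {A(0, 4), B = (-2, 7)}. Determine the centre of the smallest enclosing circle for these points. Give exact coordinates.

The smallest circle enclosing two points has them as diameter endpoints.
Centre = midpoint = (-1, 5.5); r² = |AB|²/4 = 13/4 = 3.25.
Centre = (-1, 5.5).

(-1, 5.5)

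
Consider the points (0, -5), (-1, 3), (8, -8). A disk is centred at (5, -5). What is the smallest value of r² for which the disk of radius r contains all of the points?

The required radius is the distance from (5, -5) to the farthest point.
Squared distances: 25, 100, 18.
Maximum is 100, attained at (-1, 3).

100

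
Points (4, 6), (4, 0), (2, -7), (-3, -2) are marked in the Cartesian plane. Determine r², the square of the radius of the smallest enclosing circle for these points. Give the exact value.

43.25

By Welzl's lemma the MEC is supported by two points (diametrically opposite) or three points (on a circumcircle).
The farthest pair is (4, 6)–(2, -7) with squared distance 173. The circle on this segment as diameter has centre (3, -0.5) and r² = 173/4 = 43.25.
Check (4, 0): distance² to centre = 1.25 ≤ 43.25, so it lies inside.
All remaining points lie in this disk, and no smaller disk contains both endpoints, so this is the minimum enclosing circle.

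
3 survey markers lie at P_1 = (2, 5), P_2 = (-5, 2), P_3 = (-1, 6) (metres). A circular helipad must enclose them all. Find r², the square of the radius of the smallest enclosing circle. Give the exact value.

Side lengths²: P_1P_2² = 58, P_1P_3² = 10, P_2P_3² = 32.
Since P_1P_2² = 58 ≥ 32 + 10 = 42, the angle opposite P_1P_2 is not acute, so the smallest enclosing circle has P_1P_2 as diameter.
Centre = midpoint of P_1P_2 = (-1.5, 3.5), r² = 58/4 = 14.5.

14.5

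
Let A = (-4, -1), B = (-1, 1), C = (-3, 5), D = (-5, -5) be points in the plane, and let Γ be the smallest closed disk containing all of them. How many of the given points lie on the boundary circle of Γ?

A smallest enclosing disk is always determined by at most three of the input points on its boundary.
The farthest pair is C–D with squared distance 104. The circle on this segment as diameter has centre (-4, 0) and r² = 104/4 = 26.
Check A: distance² to centre = 1 ≤ 26, so it lies inside.
All remaining points lie in this disk, and no smaller disk contains both endpoints, so this is the minimum enclosing circle.
The points at distance exactly r from the centre are C, D — 2 points.

2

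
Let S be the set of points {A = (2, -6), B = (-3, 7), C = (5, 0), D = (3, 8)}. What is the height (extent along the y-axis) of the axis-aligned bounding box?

14

max y = 8, min y = -6, so height = 14.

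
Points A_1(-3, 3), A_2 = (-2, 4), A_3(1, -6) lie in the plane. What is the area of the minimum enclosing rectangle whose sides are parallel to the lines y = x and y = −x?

In coordinates u = x + y, v = x − y the rectangle is axis-aligned; the map (x,y)→(u,v) scales areas by 2.
u-values: 0, 2, -5; range = 2 − (-5) = 7.
v-values: -6, -6, 7; range = 7 − (-6) = 13.
Area = (7 × 13) / 2 = 45.5.

45.5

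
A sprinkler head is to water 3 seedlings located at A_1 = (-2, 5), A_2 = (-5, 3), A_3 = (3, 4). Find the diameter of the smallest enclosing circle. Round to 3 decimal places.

Side lengths²: A_1A_2² = 13, A_1A_3² = 26, A_2A_3² = 65.
Since A_2A_3² = 65 ≥ 26 + 13 = 39, the angle opposite A_2A_3 is not acute, so the smallest enclosing circle has A_2A_3 as diameter.
Centre = midpoint of A_2A_3 = (-1, 3.5), r² = 65/4 = 16.25.
Diameter = 2r = 2√(16.25) ≈ 8.062.

8.062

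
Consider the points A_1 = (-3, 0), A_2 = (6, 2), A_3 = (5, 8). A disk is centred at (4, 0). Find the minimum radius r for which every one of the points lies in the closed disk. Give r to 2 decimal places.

8.06

The required radius is the distance from (4, 0) to the farthest point.
Squared distances: 49, 8, 65.
Maximum is 65, attained at A_3.
r = √65 ≈ 8.06.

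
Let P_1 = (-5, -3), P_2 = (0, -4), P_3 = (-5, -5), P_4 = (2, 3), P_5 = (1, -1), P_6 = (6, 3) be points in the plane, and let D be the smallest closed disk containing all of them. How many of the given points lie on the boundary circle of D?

2

The minimum enclosing circle of a finite set is fixed by two of the points (as a diameter) or three (as a circumcircle).
The farthest pair is P_3–P_6 with squared distance 185. The circle on this segment as diameter has centre (0.5, -1) and r² = 185/4 = 46.25.
Check P_1: distance² to centre = 34.25 ≤ 46.25, so it lies inside.
All remaining points lie in this disk, and no smaller disk contains both endpoints, so this is the minimum enclosing circle.
The points at distance exactly r from the centre are P_3, P_6 — 2 points.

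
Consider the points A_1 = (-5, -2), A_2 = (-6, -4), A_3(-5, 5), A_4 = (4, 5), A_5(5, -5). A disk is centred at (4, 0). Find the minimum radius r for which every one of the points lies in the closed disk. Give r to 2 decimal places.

10.77

The required radius is the distance from (4, 0) to the farthest point.
Squared distances: 85, 116, 106, 25, 26.
Maximum is 116, attained at A_2.
r = √116 ≈ 10.77.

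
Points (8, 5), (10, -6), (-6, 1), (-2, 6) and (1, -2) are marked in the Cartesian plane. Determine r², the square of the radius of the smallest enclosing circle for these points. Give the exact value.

12505/162

The minimum enclosing circle is determined by three boundary points: (10, -6), (-6, 1), (-2, 6).
Their circumcentre is (43/18, -29/18) with r² = 12505/162.
The farthest remaining point (8, 5) is at distance² 12181/162 ≤ 12505/162.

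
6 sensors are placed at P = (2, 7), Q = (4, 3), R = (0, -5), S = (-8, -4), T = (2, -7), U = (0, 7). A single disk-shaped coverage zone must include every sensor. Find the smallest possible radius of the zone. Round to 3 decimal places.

A smallest enclosing disk is always determined by at most three of the input points on its boundary.
The minimum enclosing circle is determined by three boundary points: P, S, T.
Their circumcentre is (-1.35, 0) with r² = 60.2225.
The farthest remaining point U is at distance² 50.8225 ≤ 60.2225.
r = √(60.2225) ≈ 7.760.

7.760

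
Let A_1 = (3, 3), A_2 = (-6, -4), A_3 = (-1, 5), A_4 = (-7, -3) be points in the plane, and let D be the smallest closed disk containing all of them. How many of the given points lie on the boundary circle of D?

The farthest pair is A_1–A_4 with squared distance 136. The circle on this segment as diameter has centre (-2, 0) and r² = 136/4 = 34.
Check A_2: distance² to centre = 32 ≤ 34, so it lies inside.
All remaining points lie in this disk, and no smaller disk contains both endpoints, so this is the minimum enclosing circle.
The points at distance exactly r from the centre are A_1, A_4 — 2 points.

2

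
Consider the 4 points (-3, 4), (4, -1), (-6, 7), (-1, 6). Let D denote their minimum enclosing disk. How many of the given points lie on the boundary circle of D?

2

A smallest enclosing disk is always determined by at most three of the input points on its boundary.
The farthest pair is (4, -1)–(-6, 7) with squared distance 164. The circle on this segment as diameter has centre (-1, 3) and r² = 164/4 = 41.
Check (-3, 4): distance² to centre = 5 ≤ 41, so it lies inside.
All remaining points lie in this disk, and no smaller disk contains both endpoints, so this is the minimum enclosing circle.
The points at distance exactly r from the centre are (4, -1), (-6, 7) — 2 points.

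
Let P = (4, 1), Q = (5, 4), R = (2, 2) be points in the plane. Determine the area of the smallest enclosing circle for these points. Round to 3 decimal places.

Side lengths²: PQ² = 10, PR² = 5, QR² = 13.
Since QR² = 13 < 10 + 5 = 15, the triangle is acute, so the smallest enclosing circle is the circumcircle.
Circumcentre = (51/14, 39/14), r² = 325/98.
Area = π·r² = π·325/98 ≈ 10.419.

10.419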